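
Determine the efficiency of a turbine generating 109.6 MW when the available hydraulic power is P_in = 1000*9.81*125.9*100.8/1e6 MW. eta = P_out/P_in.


P_in = 1000 * 9.81 * 125.9 * 100.8 / 1e6 = 124.4960 MW
eta = 109.6 / 124.4960 = 0.8803


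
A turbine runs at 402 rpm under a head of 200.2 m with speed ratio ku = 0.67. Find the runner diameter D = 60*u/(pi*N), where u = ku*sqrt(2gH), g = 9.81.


u = 0.67 * sqrt(2*9.81*200.2) = 41.9910 m/s
D = 60 * 41.9910 / (pi * 402) = 1.9949 m


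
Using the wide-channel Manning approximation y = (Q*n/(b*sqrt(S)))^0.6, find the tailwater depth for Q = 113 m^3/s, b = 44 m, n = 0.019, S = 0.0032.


y = (113 * 0.019 / (44 * 0.0032^0.5))^0.6 = 0.9151 m


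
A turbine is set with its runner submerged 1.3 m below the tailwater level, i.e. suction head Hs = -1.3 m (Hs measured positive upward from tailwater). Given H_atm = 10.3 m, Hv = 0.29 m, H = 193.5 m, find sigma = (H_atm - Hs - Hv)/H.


sigma = (10.3 - (-1.3) - 0.29) / 193.5 = 0.0584


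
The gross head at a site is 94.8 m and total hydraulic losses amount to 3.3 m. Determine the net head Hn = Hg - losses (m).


Hn = 94.8 - 3.3 = 91.5000 m


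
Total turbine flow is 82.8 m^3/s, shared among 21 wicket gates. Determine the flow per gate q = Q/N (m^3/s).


q = 82.8 / 21 = 3.9429 m^3/s


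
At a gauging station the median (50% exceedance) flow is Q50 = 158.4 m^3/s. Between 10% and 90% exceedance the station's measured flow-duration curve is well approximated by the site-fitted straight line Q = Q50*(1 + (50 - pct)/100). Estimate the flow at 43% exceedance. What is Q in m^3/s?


Q = 158.4 * (1 + (50 - 43)/100) = 169.4880 m^3/s


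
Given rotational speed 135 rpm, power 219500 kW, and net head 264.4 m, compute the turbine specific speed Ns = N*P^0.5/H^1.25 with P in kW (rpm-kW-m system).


Ns = 135 * 219500^0.5 / 264.4^1.25 = 59.3232


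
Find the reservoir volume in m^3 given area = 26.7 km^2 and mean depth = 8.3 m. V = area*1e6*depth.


V = 26.7 * 1e6 * 8.3 = 2.2161e+08 m^3


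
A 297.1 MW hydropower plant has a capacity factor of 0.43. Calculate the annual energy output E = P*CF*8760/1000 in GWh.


E = 297.1 * 0.43 * 8760 / 1000 = 1119.1163 GWh


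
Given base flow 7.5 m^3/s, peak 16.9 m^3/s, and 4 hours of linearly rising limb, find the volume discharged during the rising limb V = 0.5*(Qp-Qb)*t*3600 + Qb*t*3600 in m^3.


V = 0.5*(16.9 - 7.5)*4*3600 + 7.5*4*3600 = 175680.0000 m^3


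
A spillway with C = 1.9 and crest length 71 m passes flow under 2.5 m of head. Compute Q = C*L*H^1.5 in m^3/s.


Q = 1.9 * 71 * 2.5^1.5 = 533.2391 m^3/s


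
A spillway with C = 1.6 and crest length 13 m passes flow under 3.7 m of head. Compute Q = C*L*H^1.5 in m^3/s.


Q = 1.6 * 13 * 3.7^1.5 = 148.0355 m^3/s


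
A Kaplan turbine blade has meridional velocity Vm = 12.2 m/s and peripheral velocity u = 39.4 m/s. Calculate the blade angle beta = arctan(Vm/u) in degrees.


beta = arctan(12.2 / 39.4) = 17.2049 degrees


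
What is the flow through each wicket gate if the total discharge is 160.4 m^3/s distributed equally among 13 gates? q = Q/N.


q = 160.4 / 13 = 12.3385 m^3/s


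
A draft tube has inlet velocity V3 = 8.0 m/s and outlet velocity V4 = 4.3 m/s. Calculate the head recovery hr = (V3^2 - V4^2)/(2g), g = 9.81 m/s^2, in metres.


hr = (8.0^2 - 4.3^2) / (2*9.81) = 2.3196 m


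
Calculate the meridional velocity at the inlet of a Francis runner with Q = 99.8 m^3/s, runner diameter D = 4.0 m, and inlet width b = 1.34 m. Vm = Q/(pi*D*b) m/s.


Vm = 99.8 / (pi * 4.0 * 1.34) = 5.9267 m/s


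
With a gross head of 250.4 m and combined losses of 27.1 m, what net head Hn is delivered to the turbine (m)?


Hn = 250.4 - 27.1 = 223.3000 m


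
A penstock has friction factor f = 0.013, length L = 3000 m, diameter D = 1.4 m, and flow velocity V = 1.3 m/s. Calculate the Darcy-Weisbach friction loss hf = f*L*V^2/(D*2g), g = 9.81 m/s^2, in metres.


hf = 0.013 * 3000 * 1.3^2 / (1.4 * 2 * 9.81) = 2.3995 m


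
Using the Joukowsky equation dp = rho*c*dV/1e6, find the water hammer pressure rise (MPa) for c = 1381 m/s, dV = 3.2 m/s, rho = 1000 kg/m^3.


dp = 1000 * 1381 * 3.2 / 1e6 = 4.4192 MPa


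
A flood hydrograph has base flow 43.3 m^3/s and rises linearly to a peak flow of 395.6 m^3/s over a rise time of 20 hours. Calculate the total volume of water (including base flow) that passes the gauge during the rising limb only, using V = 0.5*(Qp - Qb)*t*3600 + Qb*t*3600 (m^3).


V = 0.5*(395.6 - 43.3)*20*3600 + 43.3*20*3600 = 1.5800e+07 m^3


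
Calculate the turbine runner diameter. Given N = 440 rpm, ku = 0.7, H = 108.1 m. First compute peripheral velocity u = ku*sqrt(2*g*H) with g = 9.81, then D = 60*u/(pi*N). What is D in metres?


u = 0.7 * sqrt(2*9.81*108.1) = 32.2374 m/s
D = 60 * 32.2374 / (pi * 440) = 1.3993 m


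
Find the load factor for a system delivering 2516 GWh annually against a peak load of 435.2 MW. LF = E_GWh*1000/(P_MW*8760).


LF = 2516 * 1000 / (435.2 * 8760) = 0.6600


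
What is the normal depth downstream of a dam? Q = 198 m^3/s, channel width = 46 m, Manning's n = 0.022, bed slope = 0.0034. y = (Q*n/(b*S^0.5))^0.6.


y = (198 * 0.022 / (46 * 0.0034^0.5))^0.6 = 1.3377 m


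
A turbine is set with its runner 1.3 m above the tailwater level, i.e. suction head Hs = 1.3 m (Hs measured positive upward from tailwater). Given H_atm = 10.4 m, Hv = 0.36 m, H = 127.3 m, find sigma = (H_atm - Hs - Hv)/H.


sigma = (10.4 - 1.3 - 0.36) / 127.3 = 0.0687


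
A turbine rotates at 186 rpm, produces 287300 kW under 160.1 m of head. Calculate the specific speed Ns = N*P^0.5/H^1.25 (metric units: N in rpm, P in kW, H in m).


Ns = 186 * 287300^0.5 / 160.1^1.25 = 175.0619


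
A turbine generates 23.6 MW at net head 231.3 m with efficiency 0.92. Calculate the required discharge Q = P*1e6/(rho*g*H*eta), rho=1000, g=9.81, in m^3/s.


Q = 23.6 * 1e6 / (1000 * 9.81 * 231.3 * 0.92) = 11.3052 m^3/s


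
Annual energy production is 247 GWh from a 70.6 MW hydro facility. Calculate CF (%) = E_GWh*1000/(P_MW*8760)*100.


CF = 247 * 1000 / (70.6 * 8760) * 100 = 39.9382 %


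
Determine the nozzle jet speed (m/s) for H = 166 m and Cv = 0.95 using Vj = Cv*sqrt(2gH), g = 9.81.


Vj = 0.95 * sqrt(2*9.81*166) = 54.2160 m/s


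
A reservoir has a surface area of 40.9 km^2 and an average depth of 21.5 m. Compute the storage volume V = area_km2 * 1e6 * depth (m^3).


V = 40.9 * 1e6 * 21.5 = 8.7935e+08 m^3


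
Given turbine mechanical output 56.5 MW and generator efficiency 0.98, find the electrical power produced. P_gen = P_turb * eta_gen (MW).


P_gen = 56.5 * 0.98 = 55.3700 MW


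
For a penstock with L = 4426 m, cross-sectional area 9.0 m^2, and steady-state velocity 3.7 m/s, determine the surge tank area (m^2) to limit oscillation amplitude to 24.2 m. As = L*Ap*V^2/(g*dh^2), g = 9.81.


As = 4426 * 9.0 * 3.7^2 / (9.81 * 24.2^2) = 94.9200 m^2


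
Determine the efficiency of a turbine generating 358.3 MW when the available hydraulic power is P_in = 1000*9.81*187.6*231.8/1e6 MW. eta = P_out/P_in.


P_in = 1000 * 9.81 * 187.6 * 231.8 / 1e6 = 426.5945 MW
eta = 358.3 / 426.5945 = 0.8399


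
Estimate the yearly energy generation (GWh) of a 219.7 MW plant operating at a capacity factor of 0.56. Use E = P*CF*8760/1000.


E = 219.7 * 0.56 * 8760 / 1000 = 1077.7603 GWh


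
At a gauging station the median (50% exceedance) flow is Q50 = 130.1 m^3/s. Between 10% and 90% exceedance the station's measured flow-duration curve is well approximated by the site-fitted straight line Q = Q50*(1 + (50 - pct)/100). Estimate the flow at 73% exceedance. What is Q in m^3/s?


Q = 130.1 * (1 + (50 - 73)/100) = 100.1770 m^3/s


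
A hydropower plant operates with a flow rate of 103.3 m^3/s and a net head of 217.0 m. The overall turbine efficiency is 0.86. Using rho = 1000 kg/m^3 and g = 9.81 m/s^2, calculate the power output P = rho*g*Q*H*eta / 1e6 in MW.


P = 1000 * 9.81 * 103.3 * 217.0 * 0.86 / 1e6 = 189.1157 MW


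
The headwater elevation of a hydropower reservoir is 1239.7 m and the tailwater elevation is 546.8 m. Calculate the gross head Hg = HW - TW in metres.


Hg = 1239.7 - 546.8 = 692.9000 m


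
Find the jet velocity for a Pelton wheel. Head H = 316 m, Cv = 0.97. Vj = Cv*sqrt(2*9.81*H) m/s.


Vj = 0.97 * sqrt(2*9.81*316) = 76.3774 m/s


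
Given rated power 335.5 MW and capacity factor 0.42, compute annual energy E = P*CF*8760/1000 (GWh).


E = 335.5 * 0.42 * 8760 / 1000 = 1234.3716 GWh


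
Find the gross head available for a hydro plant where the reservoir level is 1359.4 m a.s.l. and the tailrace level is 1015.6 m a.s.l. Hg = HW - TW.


Hg = 1359.4 - 1015.6 = 343.8000 m


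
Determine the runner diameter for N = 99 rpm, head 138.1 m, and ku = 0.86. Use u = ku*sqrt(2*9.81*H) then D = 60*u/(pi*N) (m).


u = 0.86 * sqrt(2*9.81*138.1) = 44.7656 m/s
D = 60 * 44.7656 / (pi * 99) = 8.6360 m


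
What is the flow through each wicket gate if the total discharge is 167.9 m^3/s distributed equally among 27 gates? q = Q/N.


q = 167.9 / 27 = 6.2185 m^3/s


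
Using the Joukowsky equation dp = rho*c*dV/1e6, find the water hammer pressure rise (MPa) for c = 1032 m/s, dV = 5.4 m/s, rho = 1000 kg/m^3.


dp = 1000 * 1032 * 5.4 / 1e6 = 5.5728 MPa


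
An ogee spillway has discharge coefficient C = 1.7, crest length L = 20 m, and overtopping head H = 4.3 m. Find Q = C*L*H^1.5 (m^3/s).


Q = 1.7 * 20 * 4.3^1.5 = 303.1668 m^3/s


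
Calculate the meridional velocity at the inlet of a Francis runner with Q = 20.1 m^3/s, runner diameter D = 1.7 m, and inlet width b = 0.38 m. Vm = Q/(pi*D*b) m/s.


Vm = 20.1 / (pi * 1.7 * 0.38) = 9.9041 m/s


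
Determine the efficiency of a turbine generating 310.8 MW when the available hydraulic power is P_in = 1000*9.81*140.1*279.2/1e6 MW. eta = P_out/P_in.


P_in = 1000 * 9.81 * 140.1 * 279.2 / 1e6 = 383.7272 MW
eta = 310.8 / 383.7272 = 0.8100


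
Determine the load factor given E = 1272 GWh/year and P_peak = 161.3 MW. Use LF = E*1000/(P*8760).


LF = 1272 * 1000 / (161.3 * 8760) = 0.9002


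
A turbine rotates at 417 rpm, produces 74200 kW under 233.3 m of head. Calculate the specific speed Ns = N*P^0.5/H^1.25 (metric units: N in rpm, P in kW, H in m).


Ns = 417 * 74200^0.5 / 233.3^1.25 = 124.5789


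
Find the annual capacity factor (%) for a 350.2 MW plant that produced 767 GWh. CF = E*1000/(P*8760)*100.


CF = 767 * 1000 / (350.2 * 8760) * 100 = 25.0020 %


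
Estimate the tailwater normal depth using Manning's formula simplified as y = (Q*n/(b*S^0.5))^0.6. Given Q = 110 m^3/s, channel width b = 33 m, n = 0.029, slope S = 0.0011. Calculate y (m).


y = (110 * 0.029 / (33 * 0.0011^0.5))^0.6 = 1.9000 m


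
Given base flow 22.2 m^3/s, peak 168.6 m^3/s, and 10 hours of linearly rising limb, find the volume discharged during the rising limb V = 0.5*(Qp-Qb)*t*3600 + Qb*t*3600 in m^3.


V = 0.5*(168.6 - 22.2)*10*3600 + 22.2*10*3600 = 3.4344e+06 m^3


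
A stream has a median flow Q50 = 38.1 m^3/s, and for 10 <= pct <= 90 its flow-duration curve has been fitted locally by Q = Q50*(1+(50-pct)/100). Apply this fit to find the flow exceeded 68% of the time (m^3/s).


Q = 38.1 * (1 + (50 - 68)/100) = 31.2420 m^3/s


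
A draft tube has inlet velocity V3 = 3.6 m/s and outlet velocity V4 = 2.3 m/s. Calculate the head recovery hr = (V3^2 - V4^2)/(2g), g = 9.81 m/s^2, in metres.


hr = (3.6^2 - 2.3^2) / (2*9.81) = 0.3909 m


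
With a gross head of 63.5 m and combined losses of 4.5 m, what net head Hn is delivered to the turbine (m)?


Hn = 63.5 - 4.5 = 59.0000 m


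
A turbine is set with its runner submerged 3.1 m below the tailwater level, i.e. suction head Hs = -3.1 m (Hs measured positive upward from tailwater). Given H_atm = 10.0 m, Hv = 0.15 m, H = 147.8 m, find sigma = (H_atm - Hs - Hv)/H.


sigma = (10.0 - (-3.1) - 0.15) / 147.8 = 0.0876


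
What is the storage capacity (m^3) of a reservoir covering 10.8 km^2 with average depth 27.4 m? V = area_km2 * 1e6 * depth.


V = 10.8 * 1e6 * 27.4 = 2.9592e+08 m^3


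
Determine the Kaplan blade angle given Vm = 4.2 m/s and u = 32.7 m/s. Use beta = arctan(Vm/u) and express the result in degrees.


beta = arctan(4.2 / 32.7) = 7.3190 degrees


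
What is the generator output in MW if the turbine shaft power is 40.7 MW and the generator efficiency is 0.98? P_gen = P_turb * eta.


P_gen = 40.7 * 0.98 = 39.8860 MW


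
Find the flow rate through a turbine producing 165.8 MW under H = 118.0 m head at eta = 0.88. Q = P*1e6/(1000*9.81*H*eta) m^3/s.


Q = 165.8 * 1e6 / (1000 * 9.81 * 118.0 * 0.88) = 162.7612 m^3/s


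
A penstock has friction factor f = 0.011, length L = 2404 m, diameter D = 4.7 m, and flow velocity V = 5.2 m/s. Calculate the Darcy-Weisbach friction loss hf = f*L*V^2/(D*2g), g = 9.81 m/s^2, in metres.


hf = 0.011 * 2404 * 5.2^2 / (4.7 * 2 * 9.81) = 7.7542 m


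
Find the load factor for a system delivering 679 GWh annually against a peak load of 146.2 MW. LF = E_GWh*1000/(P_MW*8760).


LF = 679 * 1000 / (146.2 * 8760) = 0.5302


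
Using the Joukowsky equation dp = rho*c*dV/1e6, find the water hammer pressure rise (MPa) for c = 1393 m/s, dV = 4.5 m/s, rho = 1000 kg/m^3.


dp = 1000 * 1393 * 4.5 / 1e6 = 6.2685 MPa


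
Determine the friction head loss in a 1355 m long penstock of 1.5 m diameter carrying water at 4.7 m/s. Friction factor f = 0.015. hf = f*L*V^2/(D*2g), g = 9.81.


hf = 0.015 * 1355 * 4.7^2 / (1.5 * 2 * 9.81) = 15.2558 m


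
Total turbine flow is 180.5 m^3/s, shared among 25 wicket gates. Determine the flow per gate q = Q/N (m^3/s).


q = 180.5 / 25 = 7.2200 m^3/s


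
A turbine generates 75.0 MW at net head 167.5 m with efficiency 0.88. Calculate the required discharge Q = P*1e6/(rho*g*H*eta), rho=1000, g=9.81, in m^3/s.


Q = 75.0 * 1e6 / (1000 * 9.81 * 167.5 * 0.88) = 51.8674 m^3/s


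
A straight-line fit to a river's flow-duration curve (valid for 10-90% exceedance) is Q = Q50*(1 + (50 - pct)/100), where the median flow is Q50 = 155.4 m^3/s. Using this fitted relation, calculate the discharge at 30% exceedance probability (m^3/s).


Q = 155.4 * (1 + (50 - 30)/100) = 186.4800 m^3/s


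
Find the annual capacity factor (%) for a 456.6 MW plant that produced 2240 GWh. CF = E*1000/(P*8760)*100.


CF = 2240 * 1000 / (456.6 * 8760) * 100 = 56.0026 %


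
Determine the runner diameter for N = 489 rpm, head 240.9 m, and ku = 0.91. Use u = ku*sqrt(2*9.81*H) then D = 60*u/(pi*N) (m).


u = 0.91 * sqrt(2*9.81*240.9) = 62.5618 m/s
D = 60 * 62.5618 / (pi * 489) = 2.4434 m


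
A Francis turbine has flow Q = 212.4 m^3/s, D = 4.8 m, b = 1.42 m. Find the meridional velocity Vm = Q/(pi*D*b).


Vm = 212.4 / (pi * 4.8 * 1.42) = 9.9192 m/s


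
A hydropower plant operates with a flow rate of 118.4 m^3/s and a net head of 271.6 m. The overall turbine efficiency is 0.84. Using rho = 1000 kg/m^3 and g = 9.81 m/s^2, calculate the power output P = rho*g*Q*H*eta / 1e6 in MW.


P = 1000 * 9.81 * 118.4 * 271.6 * 0.84 / 1e6 = 264.9902 MW


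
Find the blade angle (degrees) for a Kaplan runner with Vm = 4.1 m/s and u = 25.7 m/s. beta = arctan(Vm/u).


beta = arctan(4.1 / 25.7) = 9.0642 degrees


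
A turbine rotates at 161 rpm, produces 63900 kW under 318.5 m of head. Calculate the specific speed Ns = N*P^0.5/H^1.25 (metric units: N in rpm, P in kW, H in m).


Ns = 161 * 63900^0.5 / 318.5^1.25 = 30.2475


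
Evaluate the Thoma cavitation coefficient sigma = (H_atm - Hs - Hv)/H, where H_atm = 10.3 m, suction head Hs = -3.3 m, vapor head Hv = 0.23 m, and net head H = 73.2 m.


sigma = (10.3 - (-3.3) - 0.23) / 73.2 = 0.1827


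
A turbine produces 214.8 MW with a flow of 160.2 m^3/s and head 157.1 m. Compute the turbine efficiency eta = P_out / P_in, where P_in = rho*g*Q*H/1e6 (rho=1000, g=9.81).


P_in = 1000 * 9.81 * 160.2 * 157.1 / 1e6 = 246.8924 MW
eta = 214.8 / 246.8924 = 0.8700


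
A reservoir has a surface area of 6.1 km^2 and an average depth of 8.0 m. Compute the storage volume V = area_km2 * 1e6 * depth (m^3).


V = 6.1 * 1e6 * 8.0 = 4.8800e+07 m^3


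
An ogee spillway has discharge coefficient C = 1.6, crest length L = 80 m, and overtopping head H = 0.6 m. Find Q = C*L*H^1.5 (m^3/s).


Q = 1.6 * 80 * 0.6^1.5 = 59.4890 m^3/s


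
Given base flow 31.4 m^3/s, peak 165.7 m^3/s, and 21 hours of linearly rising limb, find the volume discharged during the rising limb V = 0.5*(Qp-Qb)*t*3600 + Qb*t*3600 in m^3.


V = 0.5*(165.7 - 31.4)*21*3600 + 31.4*21*3600 = 7.4504e+06 m^3


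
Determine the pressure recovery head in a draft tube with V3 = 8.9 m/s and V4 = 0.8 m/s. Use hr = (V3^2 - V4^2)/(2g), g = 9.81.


hr = (8.9^2 - 0.8^2) / (2*9.81) = 4.0046 m


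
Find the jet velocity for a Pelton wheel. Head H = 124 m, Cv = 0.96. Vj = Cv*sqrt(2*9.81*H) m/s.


Vj = 0.96 * sqrt(2*9.81*124) = 47.3513 m/s


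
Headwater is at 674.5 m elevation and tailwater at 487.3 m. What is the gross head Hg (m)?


Hg = 674.5 - 487.3 = 187.2000 m


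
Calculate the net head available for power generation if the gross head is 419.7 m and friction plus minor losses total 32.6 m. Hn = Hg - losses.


Hn = 419.7 - 32.6 = 387.1000 m


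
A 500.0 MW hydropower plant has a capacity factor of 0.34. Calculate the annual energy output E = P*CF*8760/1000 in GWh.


E = 500.0 * 0.34 * 8760 / 1000 = 1489.2000 GWh


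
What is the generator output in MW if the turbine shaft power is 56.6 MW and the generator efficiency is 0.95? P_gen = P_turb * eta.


P_gen = 56.6 * 0.95 = 53.7700 MW


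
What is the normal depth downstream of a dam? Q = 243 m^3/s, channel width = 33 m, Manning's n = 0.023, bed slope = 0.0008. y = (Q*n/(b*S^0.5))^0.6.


y = (243 * 0.023 / (33 * 0.0008^0.5))^0.6 = 2.9266 m


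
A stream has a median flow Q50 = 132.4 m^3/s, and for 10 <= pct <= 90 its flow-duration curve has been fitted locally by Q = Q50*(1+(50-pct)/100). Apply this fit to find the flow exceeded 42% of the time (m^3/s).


Q = 132.4 * (1 + (50 - 42)/100) = 142.9920 m^3/s


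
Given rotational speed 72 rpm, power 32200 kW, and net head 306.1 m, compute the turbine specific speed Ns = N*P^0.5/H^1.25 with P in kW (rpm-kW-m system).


Ns = 72 * 32200^0.5 / 306.1^1.25 = 10.0909


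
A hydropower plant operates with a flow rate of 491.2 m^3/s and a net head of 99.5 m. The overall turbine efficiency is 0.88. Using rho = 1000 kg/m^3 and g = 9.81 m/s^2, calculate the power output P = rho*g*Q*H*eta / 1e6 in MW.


P = 1000 * 9.81 * 491.2 * 99.5 * 0.88 / 1e6 = 421.9229 MW


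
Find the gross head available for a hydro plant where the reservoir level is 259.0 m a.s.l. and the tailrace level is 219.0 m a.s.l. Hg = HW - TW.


Hg = 259.0 - 219.0 = 40.0000 m


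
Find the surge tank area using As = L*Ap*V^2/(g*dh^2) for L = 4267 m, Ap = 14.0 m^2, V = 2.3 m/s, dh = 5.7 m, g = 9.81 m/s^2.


As = 4267 * 14.0 * 2.3^2 / (9.81 * 5.7^2) = 991.4884 m^2


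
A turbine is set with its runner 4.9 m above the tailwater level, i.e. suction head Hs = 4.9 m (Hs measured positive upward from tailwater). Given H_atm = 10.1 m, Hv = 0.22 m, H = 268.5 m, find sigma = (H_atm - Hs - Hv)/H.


sigma = (10.1 - 4.9 - 0.22) / 268.5 = 0.0185


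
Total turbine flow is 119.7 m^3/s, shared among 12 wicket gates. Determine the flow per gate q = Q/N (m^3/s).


q = 119.7 / 12 = 9.9750 m^3/s


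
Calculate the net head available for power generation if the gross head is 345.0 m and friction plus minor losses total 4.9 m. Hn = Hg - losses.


Hn = 345.0 - 4.9 = 340.1000 m


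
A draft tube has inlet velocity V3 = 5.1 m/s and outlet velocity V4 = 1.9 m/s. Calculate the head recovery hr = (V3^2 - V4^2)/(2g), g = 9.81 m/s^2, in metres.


hr = (5.1^2 - 1.9^2) / (2*9.81) = 1.1417 m


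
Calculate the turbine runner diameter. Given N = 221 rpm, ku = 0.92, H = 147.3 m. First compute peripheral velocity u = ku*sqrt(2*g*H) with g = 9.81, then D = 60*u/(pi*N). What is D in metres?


u = 0.92 * sqrt(2*9.81*147.3) = 49.4582 m/s
D = 60 * 49.4582 / (pi * 221) = 4.2741 m


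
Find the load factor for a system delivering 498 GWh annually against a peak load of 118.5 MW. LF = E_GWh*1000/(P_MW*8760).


LF = 498 * 1000 / (118.5 * 8760) = 0.4797


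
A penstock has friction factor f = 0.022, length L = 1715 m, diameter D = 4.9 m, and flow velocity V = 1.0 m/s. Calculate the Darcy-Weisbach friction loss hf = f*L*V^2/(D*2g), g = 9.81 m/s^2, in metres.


hf = 0.022 * 1715 * 1.0^2 / (4.9 * 2 * 9.81) = 0.3925 m


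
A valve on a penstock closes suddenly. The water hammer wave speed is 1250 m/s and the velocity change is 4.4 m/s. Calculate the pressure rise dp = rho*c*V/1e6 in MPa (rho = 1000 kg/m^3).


dp = 1000 * 1250 * 4.4 / 1e6 = 5.5000 MPa


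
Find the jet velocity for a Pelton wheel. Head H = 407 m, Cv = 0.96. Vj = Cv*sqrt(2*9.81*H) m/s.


Vj = 0.96 * sqrt(2*9.81*407) = 85.7863 m/s


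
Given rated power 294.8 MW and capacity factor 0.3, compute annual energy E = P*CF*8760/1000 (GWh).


E = 294.8 * 0.3 * 8760 / 1000 = 774.7344 GWh


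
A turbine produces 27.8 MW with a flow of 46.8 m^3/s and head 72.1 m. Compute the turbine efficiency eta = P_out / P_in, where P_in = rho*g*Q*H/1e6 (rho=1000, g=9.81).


P_in = 1000 * 9.81 * 46.8 * 72.1 / 1e6 = 33.1017 MW
eta = 27.8 / 33.1017 = 0.8398


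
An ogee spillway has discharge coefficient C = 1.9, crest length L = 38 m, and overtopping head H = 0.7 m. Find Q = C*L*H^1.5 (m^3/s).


Q = 1.9 * 38 * 0.7^1.5 = 42.2848 m^3/s


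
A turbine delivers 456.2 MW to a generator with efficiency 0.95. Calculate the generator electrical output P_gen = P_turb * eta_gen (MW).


P_gen = 456.2 * 0.95 = 433.3900 MW


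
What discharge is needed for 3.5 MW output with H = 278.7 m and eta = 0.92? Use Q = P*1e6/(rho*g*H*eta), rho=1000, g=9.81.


Q = 3.5 * 1e6 / (1000 * 9.81 * 278.7 * 0.92) = 1.3915 m^3/s


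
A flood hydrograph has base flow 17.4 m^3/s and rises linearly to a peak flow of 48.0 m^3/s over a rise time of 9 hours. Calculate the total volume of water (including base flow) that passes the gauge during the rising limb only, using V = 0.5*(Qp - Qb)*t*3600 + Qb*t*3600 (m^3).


V = 0.5*(48.0 - 17.4)*9*3600 + 17.4*9*3600 = 1.0595e+06 m^3


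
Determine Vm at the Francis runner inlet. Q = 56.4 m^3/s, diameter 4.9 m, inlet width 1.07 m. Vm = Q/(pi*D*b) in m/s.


Vm = 56.4 / (pi * 4.9 * 1.07) = 3.4241 m/s


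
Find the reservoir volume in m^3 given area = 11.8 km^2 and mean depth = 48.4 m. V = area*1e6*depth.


V = 11.8 * 1e6 * 48.4 = 5.7112e+08 m^3


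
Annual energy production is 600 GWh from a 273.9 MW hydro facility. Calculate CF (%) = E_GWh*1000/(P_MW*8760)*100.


CF = 600 * 1000 / (273.9 * 8760) * 100 = 25.0066 %


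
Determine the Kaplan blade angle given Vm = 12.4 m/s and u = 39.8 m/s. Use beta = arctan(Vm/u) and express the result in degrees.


beta = arctan(12.4 / 39.8) = 17.3048 degrees


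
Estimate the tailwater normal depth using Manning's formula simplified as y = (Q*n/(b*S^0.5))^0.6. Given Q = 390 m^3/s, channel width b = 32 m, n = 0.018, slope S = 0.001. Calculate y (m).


y = (390 * 0.018 / (32 * 0.001^0.5))^0.6 = 3.1968 m


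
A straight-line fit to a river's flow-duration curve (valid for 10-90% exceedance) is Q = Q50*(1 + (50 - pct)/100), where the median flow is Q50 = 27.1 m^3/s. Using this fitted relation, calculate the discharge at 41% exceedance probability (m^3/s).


Q = 27.1 * (1 + (50 - 41)/100) = 29.5390 m^3/s


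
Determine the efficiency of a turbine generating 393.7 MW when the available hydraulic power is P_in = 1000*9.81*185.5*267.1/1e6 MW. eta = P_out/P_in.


P_in = 1000 * 9.81 * 185.5 * 267.1 / 1e6 = 486.0566 MW
eta = 393.7 / 486.0566 = 0.8100


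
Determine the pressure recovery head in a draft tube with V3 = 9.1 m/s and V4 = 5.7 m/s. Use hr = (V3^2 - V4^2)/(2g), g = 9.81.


hr = (9.1^2 - 5.7^2) / (2*9.81) = 2.5647 m


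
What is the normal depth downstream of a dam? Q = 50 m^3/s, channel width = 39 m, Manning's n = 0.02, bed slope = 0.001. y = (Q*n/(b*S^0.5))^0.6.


y = (50 * 0.02 / (39 * 0.001^0.5))^0.6 = 0.8818 m


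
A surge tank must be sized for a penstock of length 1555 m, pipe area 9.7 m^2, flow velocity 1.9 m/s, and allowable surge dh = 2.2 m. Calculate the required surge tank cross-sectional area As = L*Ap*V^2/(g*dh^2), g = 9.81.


As = 1555 * 9.7 * 1.9^2 / (9.81 * 2.2^2) = 1146.8192 m^2


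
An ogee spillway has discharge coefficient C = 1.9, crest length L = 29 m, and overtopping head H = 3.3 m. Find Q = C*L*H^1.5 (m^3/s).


Q = 1.9 * 29 * 3.3^1.5 = 330.3106 m^3/s


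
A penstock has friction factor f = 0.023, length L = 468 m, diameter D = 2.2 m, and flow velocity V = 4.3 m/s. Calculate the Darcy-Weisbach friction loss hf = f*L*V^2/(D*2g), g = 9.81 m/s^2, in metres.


hf = 0.023 * 468 * 4.3^2 / (2.2 * 2 * 9.81) = 4.6109 m


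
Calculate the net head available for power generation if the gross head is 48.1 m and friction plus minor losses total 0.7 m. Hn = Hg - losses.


Hn = 48.1 - 0.7 = 47.4000 m


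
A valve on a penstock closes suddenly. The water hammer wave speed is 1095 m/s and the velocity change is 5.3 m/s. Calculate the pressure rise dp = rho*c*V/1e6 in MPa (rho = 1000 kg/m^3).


dp = 1000 * 1095 * 5.3 / 1e6 = 5.8035 MPa


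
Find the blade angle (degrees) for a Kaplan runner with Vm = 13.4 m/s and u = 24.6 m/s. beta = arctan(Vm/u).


beta = arctan(13.4 / 24.6) = 28.5778 degrees


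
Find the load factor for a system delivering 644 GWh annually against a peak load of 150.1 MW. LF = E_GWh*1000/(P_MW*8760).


LF = 644 * 1000 / (150.1 * 8760) = 0.4898


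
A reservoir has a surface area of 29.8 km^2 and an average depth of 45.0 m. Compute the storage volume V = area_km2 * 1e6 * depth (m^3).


V = 29.8 * 1e6 * 45.0 = 1.3410e+09 m^3


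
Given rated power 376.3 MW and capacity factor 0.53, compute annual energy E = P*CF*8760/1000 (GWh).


E = 376.3 * 0.53 * 8760 / 1000 = 1747.0856 GWh


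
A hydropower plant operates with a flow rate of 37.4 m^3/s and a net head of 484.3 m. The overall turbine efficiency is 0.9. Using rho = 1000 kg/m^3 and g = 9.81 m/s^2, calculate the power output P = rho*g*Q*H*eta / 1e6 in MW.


P = 1000 * 9.81 * 37.4 * 484.3 * 0.9 / 1e6 = 159.9181 MW


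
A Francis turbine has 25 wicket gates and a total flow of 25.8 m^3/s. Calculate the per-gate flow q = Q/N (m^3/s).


q = 25.8 / 25 = 1.0320 m^3/s


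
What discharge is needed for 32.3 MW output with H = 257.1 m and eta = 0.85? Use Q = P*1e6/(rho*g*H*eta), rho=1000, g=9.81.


Q = 32.3 * 1e6 / (1000 * 9.81 * 257.1 * 0.85) = 15.0665 m^3/s


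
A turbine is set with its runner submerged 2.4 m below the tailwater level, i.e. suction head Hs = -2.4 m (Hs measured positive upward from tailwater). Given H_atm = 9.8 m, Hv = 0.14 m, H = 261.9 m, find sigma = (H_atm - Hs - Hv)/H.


sigma = (9.8 - (-2.4) - 0.14) / 261.9 = 0.0460


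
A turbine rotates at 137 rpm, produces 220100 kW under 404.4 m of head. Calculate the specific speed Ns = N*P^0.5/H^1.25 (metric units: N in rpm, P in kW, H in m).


Ns = 137 * 220100^0.5 / 404.4^1.25 = 35.4419


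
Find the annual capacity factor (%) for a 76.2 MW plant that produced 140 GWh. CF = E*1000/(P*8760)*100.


CF = 140 * 1000 / (76.2 * 8760) * 100 = 20.9734 %


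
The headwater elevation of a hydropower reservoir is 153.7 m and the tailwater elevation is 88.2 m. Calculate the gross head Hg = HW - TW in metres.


Hg = 153.7 - 88.2 = 65.5000 m


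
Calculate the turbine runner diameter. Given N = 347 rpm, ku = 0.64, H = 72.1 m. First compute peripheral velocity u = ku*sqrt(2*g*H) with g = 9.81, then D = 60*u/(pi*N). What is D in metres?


u = 0.64 * sqrt(2*9.81*72.1) = 24.0712 m/s
D = 60 * 24.0712 / (pi * 347) = 1.3249 m


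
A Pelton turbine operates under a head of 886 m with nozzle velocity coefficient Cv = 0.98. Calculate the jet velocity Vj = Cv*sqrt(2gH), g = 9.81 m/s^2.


Vj = 0.98 * sqrt(2*9.81*886) = 129.2089 m/s


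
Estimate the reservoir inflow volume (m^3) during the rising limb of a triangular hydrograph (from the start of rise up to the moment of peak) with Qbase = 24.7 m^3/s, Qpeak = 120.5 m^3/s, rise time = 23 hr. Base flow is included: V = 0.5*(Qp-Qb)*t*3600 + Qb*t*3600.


V = 0.5*(120.5 - 24.7)*23*3600 + 24.7*23*3600 = 6.0113e+06 m^3


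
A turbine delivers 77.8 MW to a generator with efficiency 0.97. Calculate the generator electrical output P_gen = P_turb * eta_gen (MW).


P_gen = 77.8 * 0.97 = 75.4660 MW


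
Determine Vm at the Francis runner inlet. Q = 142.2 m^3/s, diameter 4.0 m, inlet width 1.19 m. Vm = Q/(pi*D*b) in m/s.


Vm = 142.2 / (pi * 4.0 * 1.19) = 9.5092 m/s


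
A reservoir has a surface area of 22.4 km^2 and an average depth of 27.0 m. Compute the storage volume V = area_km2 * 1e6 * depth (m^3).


V = 22.4 * 1e6 * 27.0 = 6.0480e+08 m^3


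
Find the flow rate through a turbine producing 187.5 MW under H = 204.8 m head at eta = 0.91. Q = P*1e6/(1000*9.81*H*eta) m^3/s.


Q = 187.5 * 1e6 / (1000 * 9.81 * 204.8 * 0.91) = 102.5560 m^3/s


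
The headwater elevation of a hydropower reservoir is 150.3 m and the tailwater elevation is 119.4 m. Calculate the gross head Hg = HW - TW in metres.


Hg = 150.3 - 119.4 = 30.9000 m


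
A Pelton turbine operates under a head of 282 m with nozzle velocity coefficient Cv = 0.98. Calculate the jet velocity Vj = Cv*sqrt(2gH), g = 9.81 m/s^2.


Vj = 0.98 * sqrt(2*9.81*282) = 72.8954 m/s


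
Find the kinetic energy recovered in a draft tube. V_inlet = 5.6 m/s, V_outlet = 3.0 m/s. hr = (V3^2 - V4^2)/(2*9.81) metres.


hr = (5.6^2 - 3.0^2) / (2*9.81) = 1.1397 m


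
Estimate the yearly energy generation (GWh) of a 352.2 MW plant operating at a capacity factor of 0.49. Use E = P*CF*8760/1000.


E = 352.2 * 0.49 * 8760 / 1000 = 1511.7833 GWh


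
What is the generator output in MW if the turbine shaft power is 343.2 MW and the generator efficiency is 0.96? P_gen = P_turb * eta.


P_gen = 343.2 * 0.96 = 329.4720 MW


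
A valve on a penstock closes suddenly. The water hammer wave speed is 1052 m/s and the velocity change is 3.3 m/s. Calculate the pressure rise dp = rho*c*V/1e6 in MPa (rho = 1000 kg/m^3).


dp = 1000 * 1052 * 3.3 / 1e6 = 3.4716 MPa


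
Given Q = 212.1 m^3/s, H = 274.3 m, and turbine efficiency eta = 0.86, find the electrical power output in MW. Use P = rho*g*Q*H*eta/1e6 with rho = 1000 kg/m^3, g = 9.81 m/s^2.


P = 1000 * 9.81 * 212.1 * 274.3 * 0.86 / 1e6 = 490.8332 MW


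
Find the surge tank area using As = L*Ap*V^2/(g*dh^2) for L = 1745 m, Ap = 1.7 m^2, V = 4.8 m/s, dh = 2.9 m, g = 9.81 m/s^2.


As = 1745 * 1.7 * 4.8^2 / (9.81 * 2.9^2) = 828.4415 m^2


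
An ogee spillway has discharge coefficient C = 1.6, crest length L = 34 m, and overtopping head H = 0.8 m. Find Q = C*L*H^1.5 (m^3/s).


Q = 1.6 * 34 * 0.8^1.5 = 38.9255 m^3/s


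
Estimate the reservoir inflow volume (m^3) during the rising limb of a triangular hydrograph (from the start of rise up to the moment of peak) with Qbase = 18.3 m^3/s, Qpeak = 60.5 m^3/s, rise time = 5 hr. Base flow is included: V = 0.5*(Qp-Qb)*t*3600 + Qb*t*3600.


V = 0.5*(60.5 - 18.3)*5*3600 + 18.3*5*3600 = 709200.0000 m^3


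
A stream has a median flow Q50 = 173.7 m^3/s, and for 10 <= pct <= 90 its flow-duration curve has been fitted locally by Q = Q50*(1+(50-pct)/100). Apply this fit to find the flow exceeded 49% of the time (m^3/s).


Q = 173.7 * (1 + (50 - 49)/100) = 175.4370 m^3/s


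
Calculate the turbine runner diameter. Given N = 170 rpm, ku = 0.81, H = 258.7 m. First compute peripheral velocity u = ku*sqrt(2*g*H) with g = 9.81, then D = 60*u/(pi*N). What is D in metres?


u = 0.81 * sqrt(2*9.81*258.7) = 57.7076 m/s
D = 60 * 57.7076 / (pi * 170) = 6.4831 m


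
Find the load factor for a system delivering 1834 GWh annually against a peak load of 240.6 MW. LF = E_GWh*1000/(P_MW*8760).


LF = 1834 * 1000 / (240.6 * 8760) = 0.8702


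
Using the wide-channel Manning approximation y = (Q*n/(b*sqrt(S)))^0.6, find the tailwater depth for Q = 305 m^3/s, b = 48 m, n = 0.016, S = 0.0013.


y = (305 * 0.016 / (48 * 0.0013^0.5))^0.6 = 1.8626 m


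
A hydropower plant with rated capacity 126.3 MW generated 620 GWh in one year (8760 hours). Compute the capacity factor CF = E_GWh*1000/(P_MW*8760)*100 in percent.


CF = 620 * 1000 / (126.3 * 8760) * 100 = 56.0382 %


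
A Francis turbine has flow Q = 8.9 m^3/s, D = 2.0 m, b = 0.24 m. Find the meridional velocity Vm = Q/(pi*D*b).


Vm = 8.9 / (pi * 2.0 * 0.24) = 5.9020 m/s


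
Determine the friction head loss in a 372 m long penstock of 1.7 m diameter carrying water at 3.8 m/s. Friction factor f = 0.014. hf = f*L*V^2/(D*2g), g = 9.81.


hf = 0.014 * 372 * 3.8^2 / (1.7 * 2 * 9.81) = 2.2547 m


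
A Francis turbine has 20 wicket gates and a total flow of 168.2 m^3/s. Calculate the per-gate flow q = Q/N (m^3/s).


q = 168.2 / 20 = 8.4100 m^3/s


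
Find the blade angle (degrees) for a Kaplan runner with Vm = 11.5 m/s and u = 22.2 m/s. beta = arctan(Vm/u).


beta = arctan(11.5 / 22.2) = 27.3850 degrees


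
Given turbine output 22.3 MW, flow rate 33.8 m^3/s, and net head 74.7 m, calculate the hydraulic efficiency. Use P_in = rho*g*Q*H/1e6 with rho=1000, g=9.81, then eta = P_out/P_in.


P_in = 1000 * 9.81 * 33.8 * 74.7 / 1e6 = 24.7689 MW
eta = 22.3 / 24.7689 = 0.9003


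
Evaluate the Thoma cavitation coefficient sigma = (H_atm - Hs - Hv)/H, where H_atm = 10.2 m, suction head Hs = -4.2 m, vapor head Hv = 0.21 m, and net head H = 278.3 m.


sigma = (10.2 - (-4.2) - 0.21) / 278.3 = 0.0510


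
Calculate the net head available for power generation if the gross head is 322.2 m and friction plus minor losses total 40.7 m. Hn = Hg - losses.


Hn = 322.2 - 40.7 = 281.5000 m


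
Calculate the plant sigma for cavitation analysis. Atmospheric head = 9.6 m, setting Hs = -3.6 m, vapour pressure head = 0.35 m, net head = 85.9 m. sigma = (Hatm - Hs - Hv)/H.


sigma = (9.6 - (-3.6) - 0.35) / 85.9 = 0.1496


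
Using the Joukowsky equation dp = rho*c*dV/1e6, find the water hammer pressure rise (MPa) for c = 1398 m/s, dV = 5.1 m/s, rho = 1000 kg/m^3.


dp = 1000 * 1398 * 5.1 / 1e6 = 7.1298 MPa


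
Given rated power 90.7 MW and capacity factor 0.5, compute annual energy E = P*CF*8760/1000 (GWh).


E = 90.7 * 0.5 * 8760 / 1000 = 397.2660 GWh


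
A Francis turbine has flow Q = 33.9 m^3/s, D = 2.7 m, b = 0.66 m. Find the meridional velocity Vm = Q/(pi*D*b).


Vm = 33.9 / (pi * 2.7 * 0.66) = 6.0554 m/s


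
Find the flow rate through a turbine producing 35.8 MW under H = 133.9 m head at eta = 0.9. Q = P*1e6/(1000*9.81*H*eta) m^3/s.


Q = 35.8 * 1e6 / (1000 * 9.81 * 133.9 * 0.9) = 30.2824 m^3/s


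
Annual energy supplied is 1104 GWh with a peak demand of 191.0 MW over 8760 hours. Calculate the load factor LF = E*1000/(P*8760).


LF = 1104 * 1000 / (191.0 * 8760) = 0.6598


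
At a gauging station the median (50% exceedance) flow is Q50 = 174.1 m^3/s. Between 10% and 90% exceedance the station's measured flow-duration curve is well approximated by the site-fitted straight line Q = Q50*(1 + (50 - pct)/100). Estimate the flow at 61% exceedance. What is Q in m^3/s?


Q = 174.1 * (1 + (50 - 61)/100) = 154.9490 m^3/s


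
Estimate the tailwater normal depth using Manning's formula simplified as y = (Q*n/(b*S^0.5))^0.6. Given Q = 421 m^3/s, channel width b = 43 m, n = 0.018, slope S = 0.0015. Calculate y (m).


y = (421 * 0.018 / (43 * 0.0015^0.5))^0.6 = 2.4821 m


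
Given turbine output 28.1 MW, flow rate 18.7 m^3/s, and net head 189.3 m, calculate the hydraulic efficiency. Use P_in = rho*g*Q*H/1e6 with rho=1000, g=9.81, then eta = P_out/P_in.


P_in = 1000 * 9.81 * 18.7 * 189.3 / 1e6 = 34.7265 MW
eta = 28.1 / 34.7265 = 0.8092


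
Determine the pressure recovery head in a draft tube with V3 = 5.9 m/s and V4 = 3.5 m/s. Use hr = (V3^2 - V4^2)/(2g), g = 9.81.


hr = (5.9^2 - 3.5^2) / (2*9.81) = 1.1498 m


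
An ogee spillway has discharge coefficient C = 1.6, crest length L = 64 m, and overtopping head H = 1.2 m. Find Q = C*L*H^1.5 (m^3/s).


Q = 1.6 * 64 * 1.2^1.5 = 134.6083 m^3/s


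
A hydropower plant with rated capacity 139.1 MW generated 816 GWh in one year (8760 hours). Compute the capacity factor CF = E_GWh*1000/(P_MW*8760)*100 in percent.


CF = 816 * 1000 / (139.1 * 8760) * 100 = 66.9667 %


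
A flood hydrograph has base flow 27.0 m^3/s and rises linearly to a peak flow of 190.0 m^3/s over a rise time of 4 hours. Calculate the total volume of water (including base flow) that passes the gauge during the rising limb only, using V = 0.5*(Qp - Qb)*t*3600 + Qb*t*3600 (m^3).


V = 0.5*(190.0 - 27.0)*4*3600 + 27.0*4*3600 = 1.5624e+06 m^3


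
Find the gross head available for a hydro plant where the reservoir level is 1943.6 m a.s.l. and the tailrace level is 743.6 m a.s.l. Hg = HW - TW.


Hg = 1943.6 - 743.6 = 1200.0000 m


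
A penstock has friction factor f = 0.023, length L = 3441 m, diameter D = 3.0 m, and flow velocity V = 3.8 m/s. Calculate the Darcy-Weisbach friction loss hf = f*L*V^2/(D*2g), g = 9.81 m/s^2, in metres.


hf = 0.023 * 3441 * 3.8^2 / (3.0 * 2 * 9.81) = 19.4160 m


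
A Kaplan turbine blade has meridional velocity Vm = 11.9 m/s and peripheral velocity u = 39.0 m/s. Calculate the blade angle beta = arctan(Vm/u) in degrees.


beta = arctan(11.9 / 39.0) = 16.9684 degrees


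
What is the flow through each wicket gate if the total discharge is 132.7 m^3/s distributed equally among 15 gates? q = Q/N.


q = 132.7 / 15 = 8.8467 m^3/s


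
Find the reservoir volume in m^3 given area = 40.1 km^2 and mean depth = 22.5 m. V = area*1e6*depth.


V = 40.1 * 1e6 * 22.5 = 9.0225e+08 m^3


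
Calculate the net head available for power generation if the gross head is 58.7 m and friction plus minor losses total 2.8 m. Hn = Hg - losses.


Hn = 58.7 - 2.8 = 55.9000 m


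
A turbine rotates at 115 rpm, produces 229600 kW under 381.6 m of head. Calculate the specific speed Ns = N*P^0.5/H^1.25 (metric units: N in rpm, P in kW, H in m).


Ns = 115 * 229600^0.5 / 381.6^1.25 = 32.6718


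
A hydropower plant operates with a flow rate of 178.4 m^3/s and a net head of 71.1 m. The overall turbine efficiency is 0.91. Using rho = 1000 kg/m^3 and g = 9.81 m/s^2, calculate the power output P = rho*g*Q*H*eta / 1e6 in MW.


P = 1000 * 9.81 * 178.4 * 71.1 * 0.91 / 1e6 = 113.2335 MW


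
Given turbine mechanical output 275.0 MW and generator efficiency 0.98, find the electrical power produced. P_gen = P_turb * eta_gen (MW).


P_gen = 275.0 * 0.98 = 269.5000 MW


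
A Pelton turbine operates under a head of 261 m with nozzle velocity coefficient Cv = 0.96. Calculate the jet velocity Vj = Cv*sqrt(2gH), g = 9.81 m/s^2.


Vj = 0.96 * sqrt(2*9.81*261) = 68.6975 m/s


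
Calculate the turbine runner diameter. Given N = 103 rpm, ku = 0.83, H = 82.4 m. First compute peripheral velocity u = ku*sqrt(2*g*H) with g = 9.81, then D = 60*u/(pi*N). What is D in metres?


u = 0.83 * sqrt(2*9.81*82.4) = 33.3727 m/s
D = 60 * 33.3727 / (pi * 103) = 6.1881 m


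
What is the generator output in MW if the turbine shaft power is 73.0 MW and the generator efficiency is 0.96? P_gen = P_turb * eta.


P_gen = 73.0 * 0.96 = 70.0800 MW
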